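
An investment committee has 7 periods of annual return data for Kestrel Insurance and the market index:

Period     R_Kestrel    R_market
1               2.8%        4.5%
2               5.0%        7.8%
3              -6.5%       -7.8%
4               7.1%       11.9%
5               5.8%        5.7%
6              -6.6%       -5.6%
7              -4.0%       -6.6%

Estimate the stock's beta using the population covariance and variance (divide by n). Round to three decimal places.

Mean R_i = (2.8 + 5.0 − 6.5 + 7.1 + 5.8 − 6.6 − 4.0) / 7 = 0.5143%
Mean R_m = (4.5 + 7.8 − 7.8 + 11.9 + 5.7 − 5.6 − 6.6) / 7 = 1.4143%
Σ(R_i − R̄_i)(R_m − R̄_m) = 278.1186  ⇒  Cov = 278.1186 / 7 = 39.7312
Σ(R_m − R̄_m)² = 376.9486  ⇒  Var(R_m) = 376.9486 / 7 = 53.8498
β = Cov / Var(R_m) = 39.7312 / 53.8498 = 0.7378

0.738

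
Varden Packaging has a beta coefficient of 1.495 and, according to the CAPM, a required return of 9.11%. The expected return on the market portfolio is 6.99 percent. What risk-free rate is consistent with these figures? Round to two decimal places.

2.71%

E(R) = R_f + β(E(R_m) − R_f) = R_f(1 − β) + β·E(R_m)
9.11% = R_f × (1 − 1.495) + 1.495 × 6.99%
9.11% = R_f × -0.495 + 10.45005%
R_f = (9.11% − 10.45005%) / -0.495 = 2.71%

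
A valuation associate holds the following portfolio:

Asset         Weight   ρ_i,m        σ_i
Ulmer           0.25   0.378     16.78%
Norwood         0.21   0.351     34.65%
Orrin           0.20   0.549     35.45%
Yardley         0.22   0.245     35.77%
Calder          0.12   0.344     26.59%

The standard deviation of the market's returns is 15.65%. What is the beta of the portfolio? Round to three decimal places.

β_Ulmer = 0.378 × 16.78% / 15.65% = 0.4053
β_Norwood = 0.351 × 34.65% / 15.65% = 0.7771
β_Orrin = 0.549 × 35.45% / 15.65% = 1.2436
β_Yardley = 0.245 × 35.77% / 15.65% = 0.5600
β_Calder = 0.344 × 26.59% / 15.65% = 0.5845
β_P = Σ w_i β_i = 0.25×0.4053 + 0.21×0.7771 + 0.20×1.2436 + 0.22×0.5600 + 0.12×0.5845 = 0.7066

0.707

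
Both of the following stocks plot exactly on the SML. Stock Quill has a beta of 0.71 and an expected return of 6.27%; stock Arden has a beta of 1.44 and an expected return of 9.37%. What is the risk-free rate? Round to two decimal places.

3.25%

Both satisfy E(R) = R_f + β·MRP, so the slope of the SML is
MRP = (9.37% − 6.27%) / (1.44 − 0.71) = 3.10% / 0.73 = 4.2466%
R_f = E(R_Quill) − β_Quill·MRP = 6.27% − 0.71 × 4.2466% = 3.2549%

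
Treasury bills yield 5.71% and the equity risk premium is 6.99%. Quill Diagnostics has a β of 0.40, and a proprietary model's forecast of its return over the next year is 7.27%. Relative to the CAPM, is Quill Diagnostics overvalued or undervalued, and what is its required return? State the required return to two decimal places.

Overvalued; required return 8.51%

Required return = R_f + β·MRP = 5.71% + 0.40 × 6.99% = 8.51%
Forecast 7.27% < required 8.51% → the stock plots below the SML → overvalued.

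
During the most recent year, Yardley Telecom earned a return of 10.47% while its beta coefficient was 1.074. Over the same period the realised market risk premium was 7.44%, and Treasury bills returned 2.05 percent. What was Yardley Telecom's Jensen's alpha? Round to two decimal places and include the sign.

CAPM benchmark = R_f + β(R_m − R_f) = 2.05% + 1.074 × 7.44% = 10.04056%
α = actual − benchmark = 10.47% − 10.04056% = +0.43%

+0.43%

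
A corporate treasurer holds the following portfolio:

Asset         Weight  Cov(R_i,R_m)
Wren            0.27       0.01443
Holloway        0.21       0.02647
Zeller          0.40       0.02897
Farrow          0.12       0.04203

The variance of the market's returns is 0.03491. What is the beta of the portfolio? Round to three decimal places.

0.747

β_Wren = 0.01443 / 0.03491 = 0.4133
β_Holloway = 0.02647 / 0.03491 = 0.7582
β_Zeller = 0.02897 / 0.03491 = 0.8298
β_Farrow = 0.04203 / 0.03491 = 1.2040
β_P = Σ w_i β_i = 0.27×0.4133 + 0.21×0.7582 + 0.40×0.8298 + 0.12×1.2040 = 0.7472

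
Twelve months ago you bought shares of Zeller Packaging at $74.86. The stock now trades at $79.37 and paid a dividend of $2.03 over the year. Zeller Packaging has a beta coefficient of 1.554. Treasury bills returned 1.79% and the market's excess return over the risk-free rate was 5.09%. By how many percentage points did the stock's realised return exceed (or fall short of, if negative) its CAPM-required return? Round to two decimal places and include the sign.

-0.96%

Realised HPR = (P1 + D1 − P0) / P0 = (79.37 + 2.03 − 74.86) / 74.86 = 6.54 / 74.86 = 8.7363%
CAPM required = R_f + β·MRP = 1.79% + 1.554 × 5.09% = 9.69986%
α = realised − required = 8.7363% − 9.69986% = -0.96%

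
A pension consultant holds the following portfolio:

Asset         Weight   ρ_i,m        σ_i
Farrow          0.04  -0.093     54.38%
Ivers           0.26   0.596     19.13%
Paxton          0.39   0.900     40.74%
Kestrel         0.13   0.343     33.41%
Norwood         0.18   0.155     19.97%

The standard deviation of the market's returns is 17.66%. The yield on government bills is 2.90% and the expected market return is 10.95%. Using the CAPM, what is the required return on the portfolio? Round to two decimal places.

β_Farrow = -0.093 × 54.38% / 17.66% = -0.2864
β_Ivers = 0.596 × 19.13% / 17.66% = 0.6456
β_Paxton = 0.900 × 40.74% / 17.66% = 2.0762
β_Kestrel = 0.343 × 33.41% / 17.66% = 0.6489
β_Norwood = 0.155 × 19.97% / 17.66% = 0.1753
β_P = Σ w_i β_i = 0.04×-0.2864 + 0.26×0.6456 + 0.39×2.0762 + 0.13×0.6489 + 0.18×0.1753 = 1.0820
MRP = 10.95% − 2.90% = 8.05%
E(R_P) = R_f + β_P × MRP = 2.90% + 1.0820 × 8.05% = 11.61%

11.61%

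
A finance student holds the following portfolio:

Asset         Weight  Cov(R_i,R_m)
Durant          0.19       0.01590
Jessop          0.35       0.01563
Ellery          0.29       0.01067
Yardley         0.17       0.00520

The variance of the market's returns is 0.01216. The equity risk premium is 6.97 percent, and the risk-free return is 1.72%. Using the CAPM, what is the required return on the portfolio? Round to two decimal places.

8.87%

β_Durant = 0.01590 / 0.01216 = 1.3076
β_Jessop = 0.01563 / 0.01216 = 1.2854
β_Ellery = 0.01067 / 0.01216 = 0.8775
β_Yardley = 0.00520 / 0.01216 = 0.4276
β_P = Σ w_i β_i = 0.19×1.3076 + 0.35×1.2854 + 0.29×0.8775 + 0.17×0.4276 = 1.0255
E(R_P) = R_f + β_P × MRP = 1.72% + 1.0255 × 6.97% = 8.87%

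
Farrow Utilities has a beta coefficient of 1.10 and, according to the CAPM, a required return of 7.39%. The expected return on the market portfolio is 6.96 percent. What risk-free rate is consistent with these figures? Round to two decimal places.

E(R) = R_f + β(E(R_m) − R_f) = R_f(1 − β) + β·E(R_m)
7.39% = R_f × (1 − 1.10) + 1.10 × 6.96%
7.39% = R_f × -0.10 + 7.6560%
R_f = (7.39% − 7.6560%) / -0.10 = 2.66%

2.66%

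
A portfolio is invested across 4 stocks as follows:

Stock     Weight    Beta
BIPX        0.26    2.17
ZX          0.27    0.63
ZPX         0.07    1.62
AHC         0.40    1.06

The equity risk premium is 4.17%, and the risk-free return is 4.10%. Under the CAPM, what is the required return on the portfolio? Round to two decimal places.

9.40%

β_P = Σ w_i β_i = 0.26×2.17 + 0.27×0.63 + 0.07×1.62 + 0.40×1.06 = 1.2717
E(R_P) = R_f + β_P × MRP = 4.10% + 1.2717 × 4.17% = 9.40%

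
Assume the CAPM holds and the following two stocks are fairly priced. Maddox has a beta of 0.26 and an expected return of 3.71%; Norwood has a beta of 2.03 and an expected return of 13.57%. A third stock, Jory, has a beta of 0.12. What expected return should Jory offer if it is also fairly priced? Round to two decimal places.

2.93%

MRP (SML slope) = (13.57% − 3.71%) / (2.03 − 0.26) = 9.86% / 1.77 = 5.5706%
R_f (intercept) = 3.71% − 0.26 × 5.5706% = 2.2616%
E(R_Jory) = R_f + β × MRP = 2.2616% + 0.12 × 5.5706% = 2.93%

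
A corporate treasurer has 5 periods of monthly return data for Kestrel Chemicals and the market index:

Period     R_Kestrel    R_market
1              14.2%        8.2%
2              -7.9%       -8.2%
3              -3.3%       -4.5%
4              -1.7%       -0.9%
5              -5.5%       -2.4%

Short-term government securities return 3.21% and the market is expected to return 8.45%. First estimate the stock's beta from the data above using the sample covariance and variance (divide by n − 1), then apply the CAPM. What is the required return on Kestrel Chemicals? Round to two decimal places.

10.39%

Mean R_i = (14.2 − 7.9 − 3.3 − 1.7 − 5.5) / 5 = -0.8400%
Mean R_m = (8.2 − 8.2 − 4.5 − 0.9 − 2.4) / 5 = -1.5600%
Σ(R_i − R̄_i)(R_m − R̄_m) = 204.2480  ⇒  Cov = 204.2480 / 4 = 51.0620
Σ(R_m − R̄_m)² = 149.1320  ⇒  Var(R_m) = 149.1320 / 4 = 37.2830
β = Cov / Var(R_m) = 51.0620 / 37.2830 = 1.3696
MRP = 8.45% − 3.21% = 5.24%
E(R) = R_f + β × MRP = 3.21% + 1.3696 × 5.24% = 10.39%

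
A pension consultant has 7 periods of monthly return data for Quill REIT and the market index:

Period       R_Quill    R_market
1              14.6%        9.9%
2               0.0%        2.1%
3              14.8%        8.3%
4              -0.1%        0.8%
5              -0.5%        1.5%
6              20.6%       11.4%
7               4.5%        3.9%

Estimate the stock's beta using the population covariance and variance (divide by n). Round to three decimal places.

Mean R_i = (14.6 + 0.0 + 14.8 − 0.1 − 0.5 + 20.6 + 4.5) / 7 = 7.7000%
Mean R_m = (9.9 + 2.1 + 8.3 + 0.8 + 1.5 + 11.4 + 3.9) / 7 = 5.4143%
Σ(R_i − R̄_i)(R_m − R̄_m) = 227.1100  ⇒  Cov = 227.1100 / 7 = 32.4443
Σ(R_m − R̄_m)² = 114.1686  ⇒  Var(R_m) = 114.1686 / 7 = 16.3098
β = Cov / Var(R_m) = 32.4443 / 16.3098 = 1.9893

1.989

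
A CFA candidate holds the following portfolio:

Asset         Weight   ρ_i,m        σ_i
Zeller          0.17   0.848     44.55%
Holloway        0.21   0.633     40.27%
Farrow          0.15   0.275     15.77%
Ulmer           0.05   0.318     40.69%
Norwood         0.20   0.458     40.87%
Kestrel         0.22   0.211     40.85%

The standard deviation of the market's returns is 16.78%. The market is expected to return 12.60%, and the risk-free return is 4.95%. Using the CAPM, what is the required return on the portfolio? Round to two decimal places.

β_Zeller = 0.848 × 44.55% / 16.78% = 2.2514
β_Holloway = 0.633 × 40.27% / 16.78% = 1.5191
β_Farrow = 0.275 × 15.77% / 16.78% = 0.2584
β_Ulmer = 0.318 × 40.69% / 16.78% = 0.7711
β_Norwood = 0.458 × 40.87% / 16.78% = 1.1155
β_Kestrel = 0.211 × 40.85% / 16.78% = 0.5137
β_P = Σ w_i β_i = 0.17×2.2514 + 0.21×1.5191 + 0.15×0.2584 + 0.05×0.7711 + 0.20×1.1155 + 0.22×0.5137 = 1.1152
MRP = 12.60% − 4.95% = 7.65%
E(R_P) = R_f + β_P × MRP = 4.95% + 1.1152 × 7.65% = 13.48%

13.48%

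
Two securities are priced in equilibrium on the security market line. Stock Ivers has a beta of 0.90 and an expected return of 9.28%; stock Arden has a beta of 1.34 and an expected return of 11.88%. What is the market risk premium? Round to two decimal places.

5.91%

Both satisfy E(R) = R_f + β·MRP, so the slope of the SML is
MRP = (11.88% − 9.28%) / (1.34 − 0.90) = 2.60% / 0.44 = 5.9091%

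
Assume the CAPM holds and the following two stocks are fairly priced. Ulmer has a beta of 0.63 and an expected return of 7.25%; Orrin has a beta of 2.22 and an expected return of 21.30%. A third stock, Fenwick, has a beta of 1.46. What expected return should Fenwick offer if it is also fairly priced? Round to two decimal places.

14.58%

MRP (SML slope) = (21.30% − 7.25%) / (2.22 − 0.63) = 14.05% / 1.59 = 8.8365%
R_f (intercept) = 7.25% − 0.63 × 8.8365% = 1.6830%
E(R_Fenwick) = R_f + β × MRP = 1.6830% + 1.46 × 8.8365% = 14.58%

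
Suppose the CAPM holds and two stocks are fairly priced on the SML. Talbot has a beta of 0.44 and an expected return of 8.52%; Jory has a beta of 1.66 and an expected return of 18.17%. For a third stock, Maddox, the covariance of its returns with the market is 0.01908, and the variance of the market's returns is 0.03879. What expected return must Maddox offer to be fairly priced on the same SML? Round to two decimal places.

MRP = (18.17% − 8.52%) / (1.66 − 0.44) = 7.9098%
R_f = 8.52% − 0.44 × 7.9098% = 5.0397%
β_Maddox = Cov / Var(R_m) = 0.01908 / 0.03879 = 0.4919
E(R_Maddox) = R_f + β × MRP = 5.0397% + 0.4919 × 7.9098% = 8.93%

8.93%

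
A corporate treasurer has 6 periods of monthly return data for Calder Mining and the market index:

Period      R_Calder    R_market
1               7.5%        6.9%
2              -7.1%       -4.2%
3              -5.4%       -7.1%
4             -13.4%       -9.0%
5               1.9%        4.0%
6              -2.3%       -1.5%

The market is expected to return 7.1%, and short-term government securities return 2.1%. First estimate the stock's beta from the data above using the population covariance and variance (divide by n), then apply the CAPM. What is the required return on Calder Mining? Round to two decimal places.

Mean R_i = (7.5 − 7.1 − 5.4 − 13.4 + 1.9 − 2.3) / 6 = -3.1333%
Mean R_m = (6.9 − 4.2 − 7.1 − 9.0 + 4.0 − 1.5) / 6 = -1.8167%
Σ(R_i − R̄_i)(R_m − R̄_m) = 217.4067  ⇒  Cov = 217.4067 / 6 = 36.2345
Σ(R_m − R̄_m)² = 195.1083  ⇒  Var(R_m) = 195.1083 / 6 = 32.5181
β = Cov / Var(R_m) = 36.2345 / 32.5181 = 1.1143
MRP = 7.1% − 2.1% = 5.00%
E(R) = R_f + β × MRP = 2.1% + 1.1143 × 5.0% = 7.67%

7.67%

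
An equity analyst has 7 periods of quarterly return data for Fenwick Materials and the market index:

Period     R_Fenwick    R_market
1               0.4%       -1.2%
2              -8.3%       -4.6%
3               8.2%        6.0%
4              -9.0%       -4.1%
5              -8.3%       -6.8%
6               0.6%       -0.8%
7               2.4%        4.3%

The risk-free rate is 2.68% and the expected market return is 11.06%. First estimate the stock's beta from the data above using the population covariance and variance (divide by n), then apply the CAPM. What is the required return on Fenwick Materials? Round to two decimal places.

13.72%

Mean R_i = (0.4 − 8.3 + 8.2 − 9.0 − 8.3 + 0.6 + 2.4) / 7 = -2.0000%
Mean R_m = (-1.2 − 4.6 + 6.0 − 4.1 − 6.8 − 0.8 + 4.3) / 7 = -1.0286%
Σ(R_i − R̄_i)(R_m − R̄_m) = 175.6800  ⇒  Cov = 175.6800 / 7 = 25.0971
Σ(R_m − R̄_m)² = 133.3743  ⇒  Var(R_m) = 133.3743 / 7 = 19.0535
β = Cov / Var(R_m) = 25.0971 / 19.0535 = 1.3172
MRP = 11.06% − 2.68% = 8.38%
E(R) = R_f + β × MRP = 2.68% + 1.3172 × 8.38% = 13.72%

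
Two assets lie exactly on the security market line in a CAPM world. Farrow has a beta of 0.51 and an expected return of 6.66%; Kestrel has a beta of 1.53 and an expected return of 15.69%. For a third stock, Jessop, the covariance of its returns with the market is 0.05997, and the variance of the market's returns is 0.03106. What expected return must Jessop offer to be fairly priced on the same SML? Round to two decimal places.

MRP = (15.69% − 6.66%) / (1.53 − 0.51) = 8.8529%
R_f = 6.66% − 0.51 × 8.8529% = 2.1450%
β_Jessop = Cov / Var(R_m) = 0.05997 / 0.03106 = 1.9308
E(R_Jessop) = R_f + β × MRP = 2.1450% + 1.9308 × 8.8529% = 19.24%

19.24%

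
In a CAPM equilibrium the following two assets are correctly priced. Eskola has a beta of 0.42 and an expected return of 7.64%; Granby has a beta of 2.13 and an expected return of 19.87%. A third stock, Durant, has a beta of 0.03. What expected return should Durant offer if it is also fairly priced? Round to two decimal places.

4.85%

MRP (SML slope) = (19.87% − 7.64%) / (2.13 − 0.42) = 12.23% / 1.71 = 7.1520%
R_f (intercept) = 7.64% − 0.42 × 7.1520% = 4.6362%
E(R_Durant) = R_f + β × MRP = 4.6362% + 0.03 × 7.1520% = 4.85%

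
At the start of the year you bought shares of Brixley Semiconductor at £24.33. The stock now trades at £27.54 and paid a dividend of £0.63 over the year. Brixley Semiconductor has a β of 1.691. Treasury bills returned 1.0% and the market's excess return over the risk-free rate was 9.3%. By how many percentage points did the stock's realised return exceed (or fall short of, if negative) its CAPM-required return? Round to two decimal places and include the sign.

-0.94%

Realised HPR = (P1 + D1 − P0) / P0 = (27.54 + 0.63 − 24.33) / 24.33 = 3.84 / 24.33 = 15.7830%
CAPM required = R_f + β·MRP = 1.0% + 1.691 × 9.3% = 16.7263%
α = realised − required = 15.7830% − 16.7263% = -0.94%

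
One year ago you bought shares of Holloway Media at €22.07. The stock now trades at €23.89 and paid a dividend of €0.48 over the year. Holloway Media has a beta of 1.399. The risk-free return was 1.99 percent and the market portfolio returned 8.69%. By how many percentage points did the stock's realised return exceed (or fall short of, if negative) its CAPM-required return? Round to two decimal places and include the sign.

-0.94%

Realised HPR = (P1 + D1 − P0) / P0 = (23.89 + 0.48 − 22.07) / 22.07 = 2.30 / 22.07 = 10.4214%
MRP = 8.69% − 1.99% = 6.70%
CAPM required = R_f + β·MRP = 1.99% + 1.399 × 6.70% = 11.36330%
α = realised − required = 10.4214% − 11.36330% = -0.94%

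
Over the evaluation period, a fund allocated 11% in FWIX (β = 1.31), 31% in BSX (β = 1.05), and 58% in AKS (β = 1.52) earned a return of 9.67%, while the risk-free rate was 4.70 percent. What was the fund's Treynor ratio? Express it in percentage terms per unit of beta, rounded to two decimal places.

3.68%

β_P = 0.11×1.31 + 0.31×1.05 + 0.58×1.52 = 1.3512
Treynor = (R_P − R_f) / β_P = (9.67% − 4.70%) / 1.3512 = 4.97% / 1.3512 = 3.68%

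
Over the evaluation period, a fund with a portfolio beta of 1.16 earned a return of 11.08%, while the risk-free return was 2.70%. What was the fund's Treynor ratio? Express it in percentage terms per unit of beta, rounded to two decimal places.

7.22%

Treynor = (R_P − R_f) / β_P = (11.08% − 2.70%) / 1.1600 = 8.38% / 1.1600 = 7.22%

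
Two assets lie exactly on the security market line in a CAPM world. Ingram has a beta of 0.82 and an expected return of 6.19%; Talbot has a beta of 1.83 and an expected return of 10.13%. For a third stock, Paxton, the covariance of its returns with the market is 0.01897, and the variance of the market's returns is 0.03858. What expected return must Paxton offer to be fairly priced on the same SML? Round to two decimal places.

4.91%

MRP = (10.13% − 6.19%) / (1.83 − 0.82) = 3.9010%
R_f = 6.19% − 0.82 × 3.9010% = 2.9912%
β_Paxton = Cov / Var(R_m) = 0.01897 / 0.03858 = 0.4917
E(R_Paxton) = R_f + β × MRP = 2.9912% + 0.4917 × 3.9010% = 4.91%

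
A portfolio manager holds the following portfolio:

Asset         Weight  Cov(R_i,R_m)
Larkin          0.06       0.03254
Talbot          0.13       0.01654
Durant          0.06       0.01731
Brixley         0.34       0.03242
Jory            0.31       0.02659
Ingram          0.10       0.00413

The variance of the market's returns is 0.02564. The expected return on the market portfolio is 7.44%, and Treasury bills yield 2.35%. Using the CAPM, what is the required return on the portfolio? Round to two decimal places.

7.28%

β_Larkin = 0.03254 / 0.02564 = 1.2691
β_Talbot = 0.01654 / 0.02564 = 0.6451
β_Durant = 0.01731 / 0.02564 = 0.6751
β_Brixley = 0.03242 / 0.02564 = 1.2644
β_Jory = 0.02659 / 0.02564 = 1.0371
β_Ingram = 0.00413 / 0.02564 = 0.1611
β_P = Σ w_i β_i = 0.06×1.2691 + 0.13×0.6451 + 0.06×0.6751 + 0.34×1.2644 + 0.31×1.0371 + 0.10×0.1611 = 0.9680
MRP = 7.44% − 2.35% = 5.09%
E(R_P) = R_f + β_P × MRP = 2.35% + 0.9680 × 5.09% = 7.28%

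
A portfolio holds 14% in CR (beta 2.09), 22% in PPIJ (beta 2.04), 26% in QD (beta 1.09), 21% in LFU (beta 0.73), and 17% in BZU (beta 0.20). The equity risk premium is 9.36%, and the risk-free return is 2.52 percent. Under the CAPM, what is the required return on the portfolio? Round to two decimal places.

β_P = Σ w_i β_i = 0.14×2.09 + 0.22×2.04 + 0.26×1.09 + 0.21×0.73 + 0.17×0.20 = 1.2121
E(R_P) = R_f + β_P × MRP = 2.52% + 1.2121 × 9.36% = 13.87%

13.87%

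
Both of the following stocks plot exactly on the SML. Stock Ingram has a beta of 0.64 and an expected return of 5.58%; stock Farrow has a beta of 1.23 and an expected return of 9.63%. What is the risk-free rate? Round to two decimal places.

Both satisfy E(R) = R_f + β·MRP, so the slope of the SML is
MRP = (9.63% − 5.58%) / (1.23 − 0.64) = 4.05% / 0.59 = 6.8644%
R_f = E(R_Ingram) − β_Ingram·MRP = 5.58% − 0.64 × 6.8644% = 1.1868%

1.19%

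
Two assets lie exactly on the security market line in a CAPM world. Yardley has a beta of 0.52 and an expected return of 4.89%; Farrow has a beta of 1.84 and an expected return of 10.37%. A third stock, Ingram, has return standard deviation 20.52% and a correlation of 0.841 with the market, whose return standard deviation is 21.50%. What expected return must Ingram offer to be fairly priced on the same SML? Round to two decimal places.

MRP = (10.37% − 4.89%) / (1.84 − 0.52) = 4.1515%
R_f = 4.89% − 0.52 × 4.1515% = 2.7312%
β_Ingram = ρ·σ_i/σ_m = 0.841 × 20.52 / 21.50 = 0.8027
E(R_Ingram) = R_f + β × MRP = 2.7312% + 0.8027 × 4.1515% = 6.06%

6.06%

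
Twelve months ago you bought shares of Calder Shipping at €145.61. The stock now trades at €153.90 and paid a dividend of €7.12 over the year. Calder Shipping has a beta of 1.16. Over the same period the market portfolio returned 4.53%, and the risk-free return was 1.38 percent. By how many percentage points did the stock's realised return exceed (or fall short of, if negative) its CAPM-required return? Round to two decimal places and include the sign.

+5.55%

Realised HPR = (P1 + D1 − P0) / P0 = (153.90 + 7.12 − 145.61) / 145.61 = 15.41 / 145.61 = 10.5831%
MRP = 4.53% − 1.38% = 3.15%
CAPM required = R_f + β·MRP = 1.38% + 1.16 × 3.15% = 5.0340%
α = realised − required = 10.5831% − 5.0340% = +5.55%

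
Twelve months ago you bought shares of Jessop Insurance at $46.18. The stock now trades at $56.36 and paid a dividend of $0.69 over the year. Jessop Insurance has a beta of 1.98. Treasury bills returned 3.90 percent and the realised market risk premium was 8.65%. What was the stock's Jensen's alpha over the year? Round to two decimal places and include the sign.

Realised HPR = (P1 + D1 − P0) / P0 = (56.36 + 0.69 − 46.18) / 46.18 = 10.87 / 46.18 = 23.5383%
CAPM required = R_f + β·MRP = 3.90% + 1.98 × 8.65% = 21.0270%
α = realised − required = 23.5383% − 21.0270% = +2.51%

+2.51%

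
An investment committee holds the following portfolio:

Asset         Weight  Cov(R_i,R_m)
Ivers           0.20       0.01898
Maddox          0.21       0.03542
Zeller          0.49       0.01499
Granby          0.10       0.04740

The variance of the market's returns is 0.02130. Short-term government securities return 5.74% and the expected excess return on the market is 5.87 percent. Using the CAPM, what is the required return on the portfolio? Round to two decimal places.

β_Ivers = 0.01898 / 0.02130 = 0.8911
β_Maddox = 0.03542 / 0.02130 = 1.6629
β_Zeller = 0.01499 / 0.02130 = 0.7038
β_Granby = 0.04740 / 0.02130 = 2.2254
β_P = Σ w_i β_i = 0.20×0.8911 + 0.21×1.6629 + 0.49×0.7038 + 0.10×2.2254 = 1.0948
E(R_P) = R_f + β_P × MRP = 5.74% + 1.0948 × 5.87% = 12.17%

12.17%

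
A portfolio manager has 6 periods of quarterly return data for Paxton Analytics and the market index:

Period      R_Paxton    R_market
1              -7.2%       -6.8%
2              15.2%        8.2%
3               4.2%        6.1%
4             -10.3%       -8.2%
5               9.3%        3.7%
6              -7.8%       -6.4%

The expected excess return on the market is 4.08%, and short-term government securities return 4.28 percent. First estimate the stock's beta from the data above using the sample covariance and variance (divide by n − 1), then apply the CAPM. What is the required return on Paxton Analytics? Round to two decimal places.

Mean R_i = (-7.2 + 15.2 + 4.2 − 10.3 + 9.3 − 7.8) / 6 = 0.5667%
Mean R_m = (-6.8 + 8.2 + 6.1 − 8.2 + 3.7 − 6.4) / 6 = -0.5667%
Σ(R_i − R̄_i)(R_m − R̄_m) = 369.9367  ⇒  Cov = 369.9367 / 5 = 73.9873
Σ(R_m − R̄_m)² = 270.6533  ⇒  Var(R_m) = 270.6533 / 5 = 54.1307
β = Cov / Var(R_m) = 73.9873 / 54.1307 = 1.3668
E(R) = R_f + β × MRP = 4.28% + 1.3668 × 4.08% = 9.86%

9.86%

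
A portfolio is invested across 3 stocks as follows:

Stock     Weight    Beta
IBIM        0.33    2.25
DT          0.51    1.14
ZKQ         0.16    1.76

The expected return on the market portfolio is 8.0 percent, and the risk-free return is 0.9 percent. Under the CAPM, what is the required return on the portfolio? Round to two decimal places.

β_P = Σ w_i β_i = 0.33×2.25 + 0.51×1.14 + 0.16×1.76 = 1.6055
MRP = 8.0% − 0.9% = 7.10%
E(R_P) = R_f + β_P × MRP = 0.9% + 1.6055 × 7.1% = 12.30%

12.30%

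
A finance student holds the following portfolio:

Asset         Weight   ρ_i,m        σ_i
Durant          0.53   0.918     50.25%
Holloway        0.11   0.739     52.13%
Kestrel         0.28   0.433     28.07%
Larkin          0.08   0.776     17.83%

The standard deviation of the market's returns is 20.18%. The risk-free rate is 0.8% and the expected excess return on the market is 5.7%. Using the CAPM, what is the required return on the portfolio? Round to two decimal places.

10.18%

β_Durant = 0.918 × 50.25% / 20.18% = 2.2859
β_Holloway = 0.739 × 52.13% / 20.18% = 1.9090
β_Kestrel = 0.433 × 28.07% / 20.18% = 0.6023
β_Larkin = 0.776 × 17.83% / 20.18% = 0.6856
β_P = Σ w_i β_i = 0.53×2.2859 + 0.11×1.9090 + 0.28×0.6023 + 0.08×0.6856 = 1.6450
E(R_P) = R_f + β_P × MRP = 0.8% + 1.6450 × 5.7% = 10.18%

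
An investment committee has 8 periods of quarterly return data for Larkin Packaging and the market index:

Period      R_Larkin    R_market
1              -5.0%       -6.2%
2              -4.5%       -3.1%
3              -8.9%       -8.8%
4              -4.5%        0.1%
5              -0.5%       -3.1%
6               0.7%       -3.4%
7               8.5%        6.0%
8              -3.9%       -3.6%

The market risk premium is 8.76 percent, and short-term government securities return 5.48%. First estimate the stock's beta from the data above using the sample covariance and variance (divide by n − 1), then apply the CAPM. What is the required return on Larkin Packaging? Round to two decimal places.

Mean R_i = (-5.0 − 4.5 − 8.9 − 4.5 − 0.5 + 0.7 + 8.5 − 3.9) / 8 = -2.2625%
Mean R_m = (-6.2 − 3.1 − 8.8 + 0.1 − 3.1 − 3.4 + 6.0 − 3.6) / 8 = -2.7625%
Σ(R_i − R̄_i)(R_m − R̄_m) = 137.0288  ⇒  Cov = 137.0288 / 7 = 19.5755
Σ(R_m − R̄_m)² = 134.5788  ⇒  Var(R_m) = 134.5788 / 7 = 19.2255
β = Cov / Var(R_m) = 19.5755 / 19.2255 = 1.0182
E(R) = R_f + β × MRP = 5.48% + 1.0182 × 8.76% = 14.40%

14.40%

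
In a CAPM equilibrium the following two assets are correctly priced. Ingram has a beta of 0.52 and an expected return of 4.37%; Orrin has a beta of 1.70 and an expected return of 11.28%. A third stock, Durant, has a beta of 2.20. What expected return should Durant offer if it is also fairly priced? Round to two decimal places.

14.21%

MRP (SML slope) = (11.28% − 4.37%) / (1.70 − 0.52) = 6.91% / 1.18 = 5.8559%
R_f (intercept) = 4.37% − 0.52 × 5.8559% = 1.3249%
E(R_Durant) = R_f + β × MRP = 1.3249% + 2.20 × 5.8559% = 14.21%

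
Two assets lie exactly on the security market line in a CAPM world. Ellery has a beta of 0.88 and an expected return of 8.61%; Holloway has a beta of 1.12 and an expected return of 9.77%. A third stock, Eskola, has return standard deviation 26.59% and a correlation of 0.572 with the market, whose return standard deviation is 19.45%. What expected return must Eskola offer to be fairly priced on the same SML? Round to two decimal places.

8.14%

MRP = (9.77% − 8.61%) / (1.12 − 0.88) = 4.8333%
R_f = 8.61% − 0.88 × 4.8333% = 4.3567%
β_Eskola = ρ·σ_i/σ_m = 0.572 × 26.59 / 19.45 = 0.7820
E(R_Eskola) = R_f + β × MRP = 4.3567% + 0.7820 × 4.8333% = 8.14%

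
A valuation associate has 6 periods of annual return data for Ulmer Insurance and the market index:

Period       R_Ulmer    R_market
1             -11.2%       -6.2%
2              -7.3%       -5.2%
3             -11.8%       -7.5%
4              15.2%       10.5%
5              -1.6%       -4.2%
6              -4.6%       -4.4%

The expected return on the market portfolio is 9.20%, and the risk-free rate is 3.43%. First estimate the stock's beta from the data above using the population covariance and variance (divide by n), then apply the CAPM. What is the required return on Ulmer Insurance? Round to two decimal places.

Mean R_i = (-11.2 − 7.3 − 11.8 + 15.2 − 1.6 − 4.6) / 6 = -3.5500%
Mean R_m = (-6.2 − 5.2 − 7.5 + 10.5 − 4.2 − 4.4) / 6 = -2.8333%
Σ(R_i − R̄_i)(R_m − R̄_m) = 322.1100  ⇒  Cov = 322.1100 / 6 = 53.6850
Σ(R_m − R̄_m)² = 220.8133  ⇒  Var(R_m) = 220.8133 / 6 = 36.8022
β = Cov / Var(R_m) = 53.6850 / 36.8022 = 1.4587
MRP = 9.20% − 3.43% = 5.77%
E(R) = R_f + β × MRP = 3.43% + 1.4587 × 5.77% = 11.85%

11.85%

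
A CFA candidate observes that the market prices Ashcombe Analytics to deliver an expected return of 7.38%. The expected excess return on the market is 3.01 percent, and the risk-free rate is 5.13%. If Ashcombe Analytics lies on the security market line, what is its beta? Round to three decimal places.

0.748

β = (E(R) − R_f) / MRP = (7.38% − 5.13%) / 3.01% = 2.25% / 3.01% = 0.748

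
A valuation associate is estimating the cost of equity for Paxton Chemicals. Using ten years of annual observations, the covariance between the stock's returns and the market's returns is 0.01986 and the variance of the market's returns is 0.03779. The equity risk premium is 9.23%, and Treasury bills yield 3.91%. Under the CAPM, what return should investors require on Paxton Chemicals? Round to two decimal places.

8.76%

β = Cov(R_i, R_m) / Var(R_m) = 0.01986 / 0.03779 = 0.5255
E(R) = R_f + β × MRP = 3.91% + 0.5255 × 9.23% = 8.76%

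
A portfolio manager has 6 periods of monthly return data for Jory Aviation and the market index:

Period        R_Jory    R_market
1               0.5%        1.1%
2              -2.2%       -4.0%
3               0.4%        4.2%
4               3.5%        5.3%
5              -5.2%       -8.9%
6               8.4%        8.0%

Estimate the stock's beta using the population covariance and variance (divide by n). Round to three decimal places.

Mean R_i = (0.5 − 2.2 + 0.4 + 3.5 − 5.2 + 8.4) / 6 = 0.9000%
Mean R_m = (1.1 − 4.0 + 4.2 + 5.3 − 8.9 + 8.0) / 6 = 0.9500%
Σ(R_i − R̄_i)(R_m − R̄_m) = 137.9300  ⇒  Cov = 137.9300 / 6 = 22.9883
Σ(R_m − R̄_m)² = 200.7350  ⇒  Var(R_m) = 200.7350 / 6 = 33.4558
β = Cov / Var(R_m) = 22.9883 / 33.4558 = 0.6871

0.687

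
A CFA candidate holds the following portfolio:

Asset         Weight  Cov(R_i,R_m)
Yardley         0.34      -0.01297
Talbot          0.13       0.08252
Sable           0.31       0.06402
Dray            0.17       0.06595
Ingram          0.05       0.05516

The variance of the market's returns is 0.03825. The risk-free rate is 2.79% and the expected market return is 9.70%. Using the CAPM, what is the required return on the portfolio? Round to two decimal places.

10.04%

β_Yardley = -0.01297 / 0.03825 = -0.3391
β_Talbot = 0.08252 / 0.03825 = 2.1574
β_Sable = 0.06402 / 0.03825 = 1.6737
β_Dray = 0.06595 / 0.03825 = 1.7242
β_Ingram = 0.05516 / 0.03825 = 1.4421
β_P = Σ w_i β_i = 0.34×-0.3391 + 0.13×2.1574 + 0.31×1.6737 + 0.17×1.7242 + 0.05×1.4421 = 1.0492
MRP = 9.70% − 2.79% = 6.91%
E(R_P) = R_f + β_P × MRP = 2.79% + 1.0492 × 6.91% = 10.04%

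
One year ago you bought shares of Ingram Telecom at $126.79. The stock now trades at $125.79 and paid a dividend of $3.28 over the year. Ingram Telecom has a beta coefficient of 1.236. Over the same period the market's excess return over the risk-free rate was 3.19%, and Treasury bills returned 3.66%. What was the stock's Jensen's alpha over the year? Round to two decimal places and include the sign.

Realised HPR = (P1 + D1 − P0) / P0 = (125.79 + 3.28 − 126.79) / 126.79 = 2.28 / 126.79 = 1.7982%
CAPM required = R_f + β·MRP = 3.66% + 1.236 × 3.19% = 7.60284%
α = realised − required = 1.7982% − 7.60284% = -5.80%

-5.80%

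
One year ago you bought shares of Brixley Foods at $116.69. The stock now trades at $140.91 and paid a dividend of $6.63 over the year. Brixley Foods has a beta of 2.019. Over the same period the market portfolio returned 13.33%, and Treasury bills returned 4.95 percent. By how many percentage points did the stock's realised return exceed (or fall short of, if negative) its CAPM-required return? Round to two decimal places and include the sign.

+4.57%

Realised HPR = (P1 + D1 − P0) / P0 = (140.91 + 6.63 − 116.69) / 116.69 = 30.85 / 116.69 = 26.4376%
MRP = 13.33% − 4.95% = 8.38%
CAPM required = R_f + β·MRP = 4.95% + 2.019 × 8.38% = 21.86922%
α = realised − required = 26.4376% − 21.86922% = +4.57%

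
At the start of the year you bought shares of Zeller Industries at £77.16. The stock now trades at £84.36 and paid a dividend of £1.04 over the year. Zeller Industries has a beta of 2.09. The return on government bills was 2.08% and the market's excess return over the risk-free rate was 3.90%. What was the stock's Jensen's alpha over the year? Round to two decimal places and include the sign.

+0.45%

Realised HPR = (P1 + D1 − P0) / P0 = (84.36 + 1.04 − 77.16) / 77.16 = 8.24 / 77.16 = 10.6791%
CAPM required = R_f + β·MRP = 2.08% + 2.09 × 3.90% = 10.2310%
α = realised − required = 10.6791% − 10.2310% = +0.45%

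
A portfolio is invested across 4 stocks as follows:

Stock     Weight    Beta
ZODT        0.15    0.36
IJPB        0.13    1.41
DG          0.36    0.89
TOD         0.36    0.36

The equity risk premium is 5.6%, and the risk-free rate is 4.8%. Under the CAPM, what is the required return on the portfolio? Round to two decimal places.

8.65%

β_P = Σ w_i β_i = 0.15×0.36 + 0.13×1.41 + 0.36×0.89 + 0.36×0.36 = 0.6873
E(R_P) = R_f + β_P × MRP = 4.8% + 0.6873 × 5.6% = 8.65%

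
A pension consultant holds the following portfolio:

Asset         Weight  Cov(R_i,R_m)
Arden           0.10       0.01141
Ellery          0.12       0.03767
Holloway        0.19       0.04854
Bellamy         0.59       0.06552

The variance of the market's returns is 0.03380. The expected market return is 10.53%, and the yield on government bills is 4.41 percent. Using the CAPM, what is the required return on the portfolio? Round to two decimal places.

14.10%

β_Arden = 0.01141 / 0.03380 = 0.3376
β_Ellery = 0.03767 / 0.03380 = 1.1145
β_Holloway = 0.04854 / 0.03380 = 1.4361
β_Bellamy = 0.06552 / 0.03380 = 1.9385
β_P = Σ w_i β_i = 0.10×0.3376 + 0.12×1.1145 + 0.19×1.4361 + 0.59×1.9385 = 1.5841
MRP = 10.53% − 4.41% = 6.12%
E(R_P) = R_f + β_P × MRP = 4.41% + 1.5841 × 6.12% = 14.10%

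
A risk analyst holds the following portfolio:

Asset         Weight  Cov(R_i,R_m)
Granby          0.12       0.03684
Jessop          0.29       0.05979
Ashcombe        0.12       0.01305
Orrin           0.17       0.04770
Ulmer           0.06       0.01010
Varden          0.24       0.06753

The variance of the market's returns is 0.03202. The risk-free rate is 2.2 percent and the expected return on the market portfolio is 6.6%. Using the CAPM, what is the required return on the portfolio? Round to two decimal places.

β_Granby = 0.03684 / 0.03202 = 1.1505
β_Jessop = 0.05979 / 0.03202 = 1.8673
β_Ashcombe = 0.01305 / 0.03202 = 0.4076
β_Orrin = 0.04770 / 0.03202 = 1.4897
β_Ulmer = 0.01010 / 0.03202 = 0.3154
β_Varden = 0.06753 / 0.03202 = 2.1090
β_P = Σ w_i β_i = 0.12×1.1505 + 0.29×1.8673 + 0.12×0.4076 + 0.17×1.4897 + 0.06×0.3154 + 0.24×2.1090 = 1.5068
MRP = 6.6% − 2.2% = 4.40%
E(R_P) = R_f + β_P × MRP = 2.2% + 1.5068 × 4.4% = 8.83%

8.83%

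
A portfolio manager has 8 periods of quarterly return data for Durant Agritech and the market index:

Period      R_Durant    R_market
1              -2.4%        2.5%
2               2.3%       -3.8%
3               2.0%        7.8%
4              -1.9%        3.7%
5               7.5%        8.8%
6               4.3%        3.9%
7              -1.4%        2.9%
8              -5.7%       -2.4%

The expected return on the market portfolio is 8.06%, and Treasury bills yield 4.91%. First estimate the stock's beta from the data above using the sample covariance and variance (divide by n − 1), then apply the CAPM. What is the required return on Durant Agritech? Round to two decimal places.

Mean R_i = (-2.4 + 2.3 + 2.0 − 1.9 + 7.5 + 4.3 − 1.4 − 5.7) / 8 = 0.5875%
Mean R_m = (2.5 − 3.8 + 7.8 + 3.7 + 8.8 + 3.9 + 2.9 − 2.4) / 8 = 2.9250%
Σ(R_i − R̄_i)(R_m − R̄_m) = 72.4725  ⇒  Cov = 72.4725 / 7 = 10.3532
Σ(R_m − R̄_m)² = 133.5950  ⇒  Var(R_m) = 133.5950 / 7 = 19.0850
β = Cov / Var(R_m) = 10.3532 / 19.0850 = 0.5425
MRP = 8.06% − 4.91% = 3.15%
E(R) = R_f + β × MRP = 4.91% + 0.5425 × 3.15% = 6.62%

6.62%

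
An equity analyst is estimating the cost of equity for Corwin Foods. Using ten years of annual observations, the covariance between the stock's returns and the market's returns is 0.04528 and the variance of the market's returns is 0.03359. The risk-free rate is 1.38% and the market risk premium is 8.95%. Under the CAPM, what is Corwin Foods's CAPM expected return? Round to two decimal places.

13.44%

β = Cov(R_i, R_m) / Var(R_m) = 0.04528 / 0.03359 = 1.3480
E(R) = R_f + β × MRP = 1.38% + 1.3480 × 8.95% = 13.44%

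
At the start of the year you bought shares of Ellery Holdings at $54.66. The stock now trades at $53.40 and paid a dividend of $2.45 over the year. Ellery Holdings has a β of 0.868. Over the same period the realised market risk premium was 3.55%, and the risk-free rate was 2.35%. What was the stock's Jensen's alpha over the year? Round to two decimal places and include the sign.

Realised HPR = (P1 + D1 − P0) / P0 = (53.40 + 2.45 − 54.66) / 54.66 = 1.19 / 54.66 = 2.1771%
CAPM required = R_f + β·MRP = 2.35% + 0.868 × 3.55% = 5.43140%
α = realised − required = 2.1771% − 5.43140% = -3.25%

-3.25%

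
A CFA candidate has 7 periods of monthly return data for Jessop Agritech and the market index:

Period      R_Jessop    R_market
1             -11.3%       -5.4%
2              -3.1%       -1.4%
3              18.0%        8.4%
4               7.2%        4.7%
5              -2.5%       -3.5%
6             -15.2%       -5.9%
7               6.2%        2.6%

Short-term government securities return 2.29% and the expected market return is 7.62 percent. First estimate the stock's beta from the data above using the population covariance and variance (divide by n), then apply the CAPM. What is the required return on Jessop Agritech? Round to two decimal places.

13.24%

Mean R_i = (-11.3 − 3.1 + 18.0 + 7.2 − 2.5 − 15.2 + 6.2) / 7 = -0.1000%
Mean R_m = (-5.4 − 1.4 + 8.4 + 4.7 − 3.5 − 5.9 + 2.6) / 7 = -0.0714%
Σ(R_i − R̄_i)(R_m − R̄_m) = 364.9000  ⇒  Cov = 364.9000 / 7 = 52.1286
Σ(R_m − R̄_m)² = 177.5543  ⇒  Var(R_m) = 177.5543 / 7 = 25.3649
β = Cov / Var(R_m) = 52.1286 / 25.3649 = 2.0551
MRP = 7.62% − 2.29% = 5.33%
E(R) = R_f + β × MRP = 2.29% + 2.0551 × 5.33% = 13.24%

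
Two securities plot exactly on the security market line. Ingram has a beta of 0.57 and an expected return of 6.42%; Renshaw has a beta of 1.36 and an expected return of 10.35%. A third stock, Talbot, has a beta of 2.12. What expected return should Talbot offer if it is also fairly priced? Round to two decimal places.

MRP (SML slope) = (10.35% − 6.42%) / (1.36 − 0.57) = 3.93% / 0.79 = 4.9747%
R_f (intercept) = 6.42% − 0.57 × 4.9747% = 3.5844%
E(R_Talbot) = R_f + β × MRP = 3.5844% + 2.12 × 4.9747% = 14.13%

14.13%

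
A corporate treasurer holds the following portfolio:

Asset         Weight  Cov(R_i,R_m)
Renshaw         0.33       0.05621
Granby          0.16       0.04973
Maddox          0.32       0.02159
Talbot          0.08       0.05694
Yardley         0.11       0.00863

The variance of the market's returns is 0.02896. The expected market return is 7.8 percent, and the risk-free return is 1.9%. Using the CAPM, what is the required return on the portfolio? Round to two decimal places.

9.83%

β_Renshaw = 0.05621 / 0.02896 = 1.9410
β_Granby = 0.04973 / 0.02896 = 1.7172
β_Maddox = 0.02159 / 0.02896 = 0.7455
β_Talbot = 0.05694 / 0.02896 = 1.9662
β_Yardley = 0.00863 / 0.02896 = 0.2980
β_P = Σ w_i β_i = 0.33×1.9410 + 0.16×1.7172 + 0.32×0.7455 + 0.08×1.9662 + 0.11×0.2980 = 1.3439
MRP = 7.8% − 1.9% = 5.90%
E(R_P) = R_f + β_P × MRP = 1.9% + 1.3439 × 5.9% = 9.83%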